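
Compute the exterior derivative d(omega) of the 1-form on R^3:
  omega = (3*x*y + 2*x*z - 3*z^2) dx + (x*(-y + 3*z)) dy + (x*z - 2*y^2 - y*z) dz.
d(omega) = (-3*x - y + 3*z) dx ∧ dy + (-2*x + 7*z) dx ∧ dz + (-3*x - 4*y - z) dy ∧ dz

For a 1-form omega = sum_i f_i dx_i, the exterior derivative is
  d(omega) = sum_{i < j} (∂f_j/∂x_i - ∂f_i/∂x_j) dx_i ∧ dx_j.
  coefficient of dx ∧ dy: ∂f_2/∂x - ∂f_1/∂y = ∂(x*(-y + 3*z))/∂x - ∂(3*x*y + 2*x*z - 3*z^2)/∂y = -3*x - y + 3*z
  coefficient of dx ∧ dz: ∂f_3/∂x - ∂f_1/∂z = ∂(x*z - 2*y^2 - y*z)/∂x - ∂(3*x*y + 2*x*z - 3*z^2)/∂z = -2*x + 7*z
  coefficient of dy ∧ dz: ∂f_3/∂y - ∂f_2/∂z = ∂(x*z - 2*y^2 - y*z)/∂y - ∂(x*(-y + 3*z))/∂z = -3*x - 4*y - z
Assembling: d(omega) = (-3*x - y + 3*z) dx ∧ dy + (-2*x + 7*z) dx ∧ dz + (-3*x - 4*y - z) dy ∧ dz.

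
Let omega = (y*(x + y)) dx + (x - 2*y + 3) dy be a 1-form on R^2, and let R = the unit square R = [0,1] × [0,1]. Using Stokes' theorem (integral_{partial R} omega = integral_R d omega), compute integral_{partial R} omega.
integral_(partial R) omega = -1/2

Stokes: integral_partial_R omega = integral_R d omega with d omega = (∂Q/∂x - ∂P/∂y) dx ∧ dy.
  ∂Q/∂x = 1
  ∂P/∂y = x + 2*y
  integrand = ∂Q/∂x - ∂P/∂y = -x - 2*y + 1.
Integrating over R: integral_0^1 integral_0^1 (-x - 2*y + 1) dx dy = -1/2.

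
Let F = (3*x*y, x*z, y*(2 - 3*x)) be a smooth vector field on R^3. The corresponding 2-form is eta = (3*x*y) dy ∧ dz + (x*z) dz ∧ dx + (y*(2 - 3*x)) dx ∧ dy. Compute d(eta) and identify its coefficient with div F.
d(eta) = (3*y) dx ∧ dy ∧ dz; div F = 3*y

For a 2-form in R^3 of the form above, applying d gives a 3-form with coefficient ∂P/∂x + ∂Q/∂y + ∂R/∂z:
  ∂P/∂x = 3*y
  ∂Q/∂y = 0
  ∂R/∂z = 0
Sum = 3*y, which is exactly div F.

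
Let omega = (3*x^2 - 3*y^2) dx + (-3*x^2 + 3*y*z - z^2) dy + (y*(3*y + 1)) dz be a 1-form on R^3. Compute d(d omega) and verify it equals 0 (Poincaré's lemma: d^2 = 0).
d(d omega) = 0

Step 1: d omega = sum_{i<j} (∂f_j/∂x_i - ∂f_i/∂x_j) dx_i ∧ dx_j:
  coeff of dx ∧ dy: -6*x + 6*y
  coeff of dx ∧ dz: 0
  coeff of dy ∧ dz: 3*y + 2*z + 1
Step 2: Apply d again to each 2-form coefficient. The only possible 3-form in R^3 is dx ∧ dy ∧ dz, with coefficient
  ∂(coeff of dy∧dz)/∂x - ∂(coeff of dx∧dz)/∂y + ∂(coeff of dx∧dy)/∂z
  = ∂/∂x (3*y + 2*z + 1) - ∂/∂y (0) + ∂/∂z (-6*x + 6*y).
Each of these terms simplifies to sums of mixed partials that cancel in pairs. The result is 0 (by equality of mixed partials for smooth functions — Schwarz / Clairaut).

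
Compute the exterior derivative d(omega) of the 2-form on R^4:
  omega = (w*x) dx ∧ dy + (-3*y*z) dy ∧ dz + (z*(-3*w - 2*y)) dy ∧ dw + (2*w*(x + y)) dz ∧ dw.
d(omega) = (x) dx ∧ dy ∧ dw + (5*w + 2*y) dy ∧ dz ∧ dw + (2*w) dx ∧ dz ∧ dw

For a 2-form omega = sum_{i<j} g_{ij} dx_i ∧ dx_j, the exterior derivative is
  d(omega) = sum_{i<j} d(g_{ij}) ∧ dx_i ∧ dx_j = sum_{i<j, k} (∂g_{ij}/∂x_k) dx_k ∧ dx_i ∧ dx_j.
Expand each term, using dx_k ∧ dx_i ∧ dx_j = sgn(permutation) dx_{(a)} ∧ dx_{(b)} ∧ dx_{(c)} with (a < b < c) sorted:
  d(w*x) includes (∂/∂w)(w*x) dw = (x) dw, which multiplied by dx ∧ dy gives (x) dx ∧ dy ∧ dw
  d(z*(-3*w - 2*y)) includes (∂/∂z)(z*(-3*w - 2*y)) dz = (-3*w - 2*y) dz, which multiplied by dy ∧ dw gives (3*w + 2*y) dy ∧ dz ∧ dw
  d(2*w*(x + y)) includes (∂/∂x)(2*w*(x + y)) dx = (2*w) dx, which multiplied by dz ∧ dw gives (2*w) dx ∧ dz ∧ dw
  d(2*w*(x + y)) includes (∂/∂y)(2*w*(x + y)) dy = (2*w) dy, which multiplied by dz ∧ dw gives (2*w) dy ∧ dz ∧ dw
Collecting like 3-forms: d(omega) = (x) dx ∧ dy ∧ dw + (5*w + 2*y) dy ∧ dz ∧ dw + (2*w) dx ∧ dz ∧ dw.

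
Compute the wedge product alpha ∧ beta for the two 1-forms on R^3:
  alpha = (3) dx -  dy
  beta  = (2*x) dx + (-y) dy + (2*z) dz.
alpha ∧ beta = (2*x - 3*y) dx ∧ dy + (6*z) dx ∧ dz + (-2*z) dy ∧ dz

Distribute the wedge, using dx_i ∧ dx_j = -dx_j ∧ dx_i and dx_i ∧ dx_i = 0. For each pair (i, j) with i < j, the coefficient of dx_i ∧ dx_j in alpha ∧ beta is (alpha_i * beta_j - alpha_j * beta_i). Collecting: alpha ∧ beta = (2*x - 3*y) dx ∧ dy + (6*z) dx ∧ dz + (-2*z) dy ∧ dz.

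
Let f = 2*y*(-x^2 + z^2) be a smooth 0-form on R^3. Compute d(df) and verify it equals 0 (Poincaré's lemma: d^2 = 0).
d(df) = 0

Step 1: df = sum_i (∂f/∂x_i) dx_i = (-4*x*y) dx + (-2*x^2 + 2*z^2) dy + (4*y*z) dz.
Step 2: Apply d again. Using the 1-form formula, the coefficient of dx ∧ dy in d(df) is ∂^2 f/∂x ∂y - ∂^2 f/∂y ∂x = (-4*x) - (-4*x) = 0 (equality of mixed partials for smooth f).
Similarly for dx ∧ dz and dy ∧ dz — all coefficients vanish. So d(df) = 0.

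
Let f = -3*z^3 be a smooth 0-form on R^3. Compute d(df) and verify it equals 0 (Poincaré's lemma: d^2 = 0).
d(df) = 0

Step 1: df = sum_i (∂f/∂x_i) dx_i = (0) dx + (0) dy + (-9*z^2) dz.
Step 2: Apply d again. Using the 1-form formula, the coefficient of dx ∧ dy in d(df) is ∂^2 f/∂x ∂y - ∂^2 f/∂y ∂x = (0) - (0) = 0 (equality of mixed partials for smooth f).
Similarly for dx ∧ dz and dy ∧ dz — all coefficients vanish. So d(df) = 0.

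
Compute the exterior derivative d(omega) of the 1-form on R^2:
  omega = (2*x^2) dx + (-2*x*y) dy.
d(omega) = (-2*y) dx ∧ dy

For a 1-form omega = sum_i f_i dx_i, the exterior derivative is
  d(omega) = sum_{i < j} (∂f_j/∂x_i - ∂f_i/∂x_j) dx_i ∧ dx_j.
  coefficient of dx ∧ dy: ∂f_2/∂x - ∂f_1/∂y = ∂(-2*x*y)/∂x - ∂(2*x^2)/∂y = -2*y
Assembling: d(omega) = (-2*y) dx ∧ dy.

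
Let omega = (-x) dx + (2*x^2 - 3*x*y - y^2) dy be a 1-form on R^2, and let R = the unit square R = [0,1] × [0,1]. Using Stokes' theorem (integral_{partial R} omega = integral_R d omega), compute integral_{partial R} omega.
integral_(partial R) omega = 1/2

Stokes: integral_partial_R omega = integral_R d omega with d omega = (∂Q/∂x - ∂P/∂y) dx ∧ dy.
  ∂Q/∂x = 4*x - 3*y
  ∂P/∂y = 0
  integrand = ∂Q/∂x - ∂P/∂y = 4*x - 3*y.
Integrating over R: integral_0^1 integral_0^1 (4*x - 3*y) dx dy = 1/2.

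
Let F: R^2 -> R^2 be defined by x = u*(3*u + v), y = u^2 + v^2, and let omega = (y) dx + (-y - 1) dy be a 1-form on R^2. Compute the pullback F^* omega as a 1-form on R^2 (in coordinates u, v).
F^* omega = (4*u^3 + u^2*v + 4*u*v^2 - 2*u + v^3) du + (u^3 - 2*u^2*v + u*v^2 - 2*v^3 - 2*v) dv

Using F^*(f dg) = (f ∘ F) d(g ∘ F), substitute each coordinate x_i by F_i(u, v) in f_i, and replace dx_i by d F_i = (∂F_i/∂u) du + (∂F_i/∂v) dv.
  For the x component: f_1(F) = u^2 + v^2; d F_1 = (6*u + v) du + (u) dv
  For the y component: f_2(F) = -u^2 - v^2 - 1; d F_2 = (2*u) du + (2*v) dv
Combining and collecting du, dv coefficients:
  coeff of du: 4*u^3 + u^2*v + 4*u*v^2 - 2*u + v^3
  coeff of dv: u^3 - 2*u^2*v + u*v^2 - 2*v^3 - 2*v
F^* omega = (4*u^3 + u^2*v + 4*u*v^2 - 2*u + v^3) du + (u^3 - 2*u^2*v + u*v^2 - 2*v^3 - 2*v) dv.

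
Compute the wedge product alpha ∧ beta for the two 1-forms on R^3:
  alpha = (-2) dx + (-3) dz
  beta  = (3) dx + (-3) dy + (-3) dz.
alpha ∧ beta = (6) dx ∧ dy + (15) dx ∧ dz + (-9) dy ∧ dz

Distribute the wedge, using dx_i ∧ dx_j = -dx_j ∧ dx_i and dx_i ∧ dx_i = 0. For each pair (i, j) with i < j, the coefficient of dx_i ∧ dx_j in alpha ∧ beta is (alpha_i * beta_j - alpha_j * beta_i). Collecting: alpha ∧ beta = (6) dx ∧ dy + (15) dx ∧ dz + (-9) dy ∧ dz.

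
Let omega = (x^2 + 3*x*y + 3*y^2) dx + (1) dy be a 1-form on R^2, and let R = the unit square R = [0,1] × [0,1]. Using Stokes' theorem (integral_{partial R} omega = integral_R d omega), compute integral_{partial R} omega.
integral_(partial R) omega = -9/2

Stokes: integral_partial_R omega = integral_R d omega with d omega = (∂Q/∂x - ∂P/∂y) dx ∧ dy.
  ∂Q/∂x = 0
  ∂P/∂y = 3*x + 6*y
  integrand = ∂Q/∂x - ∂P/∂y = -3*x - 6*y.
Integrating over R: integral_0^1 integral_0^1 (-3*x - 6*y) dx dy = -9/2.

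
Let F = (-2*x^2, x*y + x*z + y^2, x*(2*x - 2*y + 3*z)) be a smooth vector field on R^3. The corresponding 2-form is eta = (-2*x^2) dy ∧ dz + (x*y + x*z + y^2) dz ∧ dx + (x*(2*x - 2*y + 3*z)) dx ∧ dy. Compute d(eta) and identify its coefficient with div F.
d(eta) = (2*y) dx ∧ dy ∧ dz; div F = 2*y

For a 2-form in R^3 of the form above, applying d gives a 3-form with coefficient ∂P/∂x + ∂Q/∂y + ∂R/∂z:
  ∂P/∂x = -4*x
  ∂Q/∂y = x + 2*y
  ∂R/∂z = 3*x
Sum = 2*y, which is exactly div F.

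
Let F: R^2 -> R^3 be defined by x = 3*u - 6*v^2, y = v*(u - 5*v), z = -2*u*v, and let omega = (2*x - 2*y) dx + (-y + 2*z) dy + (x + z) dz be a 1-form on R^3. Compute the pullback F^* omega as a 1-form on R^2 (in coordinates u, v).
F^* omega = (-u*v^2 - 12*u*v + 18*u + 17*v^3 - 6*v^2) du + (-u^2*v - 6*u^2 + 91*u*v^2 - 72*u*v - 26*v^3) dv

Using F^*(f dg) = (f ∘ F) d(g ∘ F), substitute each coordinate x_i by F_i(u, v) in f_i, and replace dx_i by d F_i = (∂F_i/∂u) du + (∂F_i/∂v) dv.
  For the x component: f_1(F) = -2*u*v + 6*u - 2*v^2; d F_1 = (3) du + (-12*v) dv
  For the y component: f_2(F) = 5*v*(-u + v); d F_2 = (v) du + (u - 10*v) dv
  For the z component: f_3(F) = -2*u*v + 3*u - 6*v^2; d F_3 = (-2*v) du + (-2*u) dv
Combining and collecting du, dv coefficients:
  coeff of du: -u*v^2 - 12*u*v + 18*u + 17*v^3 - 6*v^2
  coeff of dv: -u^2*v - 6*u^2 + 91*u*v^2 - 72*u*v - 26*v^3
F^* omega = (-u*v^2 - 12*u*v + 18*u + 17*v^3 - 6*v^2) du + (-u^2*v - 6*u^2 + 91*u*v^2 - 72*u*v - 26*v^3) dv.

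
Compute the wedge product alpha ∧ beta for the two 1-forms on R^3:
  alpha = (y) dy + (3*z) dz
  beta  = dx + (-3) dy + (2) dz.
alpha ∧ beta = (-y) dx ∧ dy + (2*y + 9*z) dy ∧ dz + (-3*z) dx ∧ dz

Distribute the wedge, using dx_i ∧ dx_j = -dx_j ∧ dx_i and dx_i ∧ dx_i = 0. For each pair (i, j) with i < j, the coefficient of dx_i ∧ dx_j in alpha ∧ beta is (alpha_i * beta_j - alpha_j * beta_i). Collecting: alpha ∧ beta = (-y) dx ∧ dy + (2*y + 9*z) dy ∧ dz + (-3*z) dx ∧ dz.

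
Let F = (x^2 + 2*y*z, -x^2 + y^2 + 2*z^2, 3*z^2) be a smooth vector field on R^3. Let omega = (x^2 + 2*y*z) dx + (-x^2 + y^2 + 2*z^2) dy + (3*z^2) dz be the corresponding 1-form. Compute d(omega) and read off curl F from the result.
d(omega) = (-4*z) dy ∧ dz + (2*y) dz ∧ dx + (-2*x - 2*z) dx ∧ dy; curl F = (-4*z, 2*y, -2*x - 2*z)

d omega = sum_{i<j} (∂f_j/∂x_i - ∂f_i/∂x_j) dx_i ∧ dx_j. Under the identification (dy ∧ dz, dz ∧ dx, dx ∧ dy) ↔ (e_x, e_y, e_z), the coefficients are exactly the components of curl F. Compute:
  ∂R/∂y - ∂Q/∂z = (0) - (4*z) = -4*z
  ∂P/∂z - ∂R/∂x = (2*y) - (0) = 2*y
  ∂Q/∂x - ∂P/∂y = (-2*x) - (2*z) = -2*x - 2*z.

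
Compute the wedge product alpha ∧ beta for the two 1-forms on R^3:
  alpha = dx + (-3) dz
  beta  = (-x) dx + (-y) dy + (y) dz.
alpha ∧ beta = (-y) dx ∧ dy + (-3*x + y) dx ∧ dz + (-3*y) dy ∧ dz

Distribute the wedge, using dx_i ∧ dx_j = -dx_j ∧ dx_i and dx_i ∧ dx_i = 0. For each pair (i, j) with i < j, the coefficient of dx_i ∧ dx_j in alpha ∧ beta is (alpha_i * beta_j - alpha_j * beta_i). Collecting: alpha ∧ beta = (-y) dx ∧ dy + (-3*x + y) dx ∧ dz + (-3*y) dy ∧ dz.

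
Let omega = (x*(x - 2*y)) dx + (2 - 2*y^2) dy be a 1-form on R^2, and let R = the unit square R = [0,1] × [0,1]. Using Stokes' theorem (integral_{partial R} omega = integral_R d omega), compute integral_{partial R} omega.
integral_(partial R) omega = 1

Stokes: integral_partial_R omega = integral_R d omega with d omega = (∂Q/∂x - ∂P/∂y) dx ∧ dy.
  ∂Q/∂x = 0
  ∂P/∂y = -2*x
  integrand = ∂Q/∂x - ∂P/∂y = 2*x.
Integrating over R: integral_0^1 integral_0^1 (2*x) dx dy = 1.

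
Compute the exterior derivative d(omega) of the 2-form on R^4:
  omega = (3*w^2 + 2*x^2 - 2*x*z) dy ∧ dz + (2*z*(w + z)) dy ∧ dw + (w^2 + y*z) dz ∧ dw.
d(omega) = (4*x - 2*z) dx ∧ dy ∧ dz + (4*w - 3*z) dy ∧ dz ∧ dw

For a 2-form omega = sum_{i<j} g_{ij} dx_i ∧ dx_j, the exterior derivative is
  d(omega) = sum_{i<j} d(g_{ij}) ∧ dx_i ∧ dx_j = sum_{i<j, k} (∂g_{ij}/∂x_k) dx_k ∧ dx_i ∧ dx_j.
Expand each term, using dx_k ∧ dx_i ∧ dx_j = sgn(permutation) dx_{(a)} ∧ dx_{(b)} ∧ dx_{(c)} with (a < b < c) sorted:
  d(3*w^2 + 2*x^2 - 2*x*z) includes (∂/∂x)(3*w^2 + 2*x^2 - 2*x*z) dx = (4*x - 2*z) dx, which multiplied by dy ∧ dz gives (4*x - 2*z) dx ∧ dy ∧ dz
  d(3*w^2 + 2*x^2 - 2*x*z) includes (∂/∂w)(3*w^2 + 2*x^2 - 2*x*z) dw = (6*w) dw, which multiplied by dy ∧ dz gives (6*w) dy ∧ dz ∧ dw
  d(2*z*(w + z)) includes (∂/∂z)(2*z*(w + z)) dz = (2*w + 4*z) dz, which multiplied by dy ∧ dw gives (-2*w - 4*z) dy ∧ dz ∧ dw
  d(w^2 + y*z) includes (∂/∂y)(w^2 + y*z) dy = (z) dy, which multiplied by dz ∧ dw gives (z) dy ∧ dz ∧ dw
Collecting like 3-forms: d(omega) = (4*x - 2*z) dx ∧ dy ∧ dz + (4*w - 3*z) dy ∧ dz ∧ dw.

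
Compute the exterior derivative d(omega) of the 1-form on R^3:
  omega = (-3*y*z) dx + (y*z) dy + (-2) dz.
d(omega) = (3*z) dx ∧ dy + (3*y) dx ∧ dz + (-y) dy ∧ dz

For a 1-form omega = sum_i f_i dx_i, the exterior derivative is
  d(omega) = sum_{i < j} (∂f_j/∂x_i - ∂f_i/∂x_j) dx_i ∧ dx_j.
  coefficient of dx ∧ dy: ∂f_2/∂x - ∂f_1/∂y = ∂(y*z)/∂x - ∂(-3*y*z)/∂y = 3*z
  coefficient of dx ∧ dz: ∂f_3/∂x - ∂f_1/∂z = ∂(-2)/∂x - ∂(-3*y*z)/∂z = 3*y
  coefficient of dy ∧ dz: ∂f_3/∂y - ∂f_2/∂z = ∂(-2)/∂y - ∂(y*z)/∂z = -y
Assembling: d(omega) = (3*z) dx ∧ dy + (3*y) dx ∧ dz + (-y) dy ∧ dz.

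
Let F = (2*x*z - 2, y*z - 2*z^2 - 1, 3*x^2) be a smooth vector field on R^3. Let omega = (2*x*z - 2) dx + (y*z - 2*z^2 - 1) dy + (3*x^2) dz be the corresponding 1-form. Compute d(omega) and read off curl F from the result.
d(omega) = (-y + 4*z) dy ∧ dz + (-4*x) dz ∧ dx + (0) dx ∧ dy; curl F = (-y + 4*z, -4*x, 0)

d omega = sum_{i<j} (∂f_j/∂x_i - ∂f_i/∂x_j) dx_i ∧ dx_j. Under the identification (dy ∧ dz, dz ∧ dx, dx ∧ dy) ↔ (e_x, e_y, e_z), the coefficients are exactly the components of curl F. Compute:
  ∂R/∂y - ∂Q/∂z = (0) - (y - 4*z) = -y + 4*z
  ∂P/∂z - ∂R/∂x = (2*x) - (6*x) = -4*x
  ∂Q/∂x - ∂P/∂y = (0) - (0) = 0.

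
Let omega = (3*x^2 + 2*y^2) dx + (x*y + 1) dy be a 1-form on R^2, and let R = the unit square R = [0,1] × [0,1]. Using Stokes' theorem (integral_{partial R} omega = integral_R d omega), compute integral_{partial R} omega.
integral_(partial R) omega = -3/2

Stokes: integral_partial_R omega = integral_R d omega with d omega = (∂Q/∂x - ∂P/∂y) dx ∧ dy.
  ∂Q/∂x = y
  ∂P/∂y = 4*y
  integrand = ∂Q/∂x - ∂P/∂y = -3*y.
Integrating over R: integral_0^1 integral_0^1 (-3*y) dx dy = -3/2.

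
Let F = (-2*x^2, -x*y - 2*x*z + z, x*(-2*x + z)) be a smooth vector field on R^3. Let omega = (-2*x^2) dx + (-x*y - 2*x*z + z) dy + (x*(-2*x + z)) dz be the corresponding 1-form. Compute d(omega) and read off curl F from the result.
d(omega) = (2*x - 1) dy ∧ dz + (4*x - z) dz ∧ dx + (-y - 2*z) dx ∧ dy; curl F = (2*x - 1, 4*x - z, -y - 2*z)

d omega = sum_{i<j} (∂f_j/∂x_i - ∂f_i/∂x_j) dx_i ∧ dx_j. Under the identification (dy ∧ dz, dz ∧ dx, dx ∧ dy) ↔ (e_x, e_y, e_z), the coefficients are exactly the components of curl F. Compute:
  ∂R/∂y - ∂Q/∂z = (0) - (1 - 2*x) = 2*x - 1
  ∂P/∂z - ∂R/∂x = (0) - (-4*x + z) = 4*x - z
  ∂Q/∂x - ∂P/∂y = (-y - 2*z) - (0) = -y - 2*z.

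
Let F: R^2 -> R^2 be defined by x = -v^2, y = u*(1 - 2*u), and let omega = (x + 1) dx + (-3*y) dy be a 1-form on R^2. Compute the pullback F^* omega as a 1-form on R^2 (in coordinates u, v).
F^* omega = (3*u*(-8*u^2 + 6*u - 1)) du + (2*v*(v^2 - 1)) dv

Using F^*(f dg) = (f ∘ F) d(g ∘ F), substitute each coordinate x_i by F_i(u, v) in f_i, and replace dx_i by d F_i = (∂F_i/∂u) du + (∂F_i/∂v) dv.
  For the x component: f_1(F) = 1 - v^2; d F_1 = (0) du + (-2*v) dv
  For the y component: f_2(F) = 3*u*(2*u - 1); d F_2 = (1 - 4*u) du + (0) dv
Combining and collecting du, dv coefficients:
  coeff of du: 3*u*(-8*u^2 + 6*u - 1)
  coeff of dv: 2*v*(v^2 - 1)
F^* omega = (3*u*(-8*u^2 + 6*u - 1)) du + (2*v*(v^2 - 1)) dv.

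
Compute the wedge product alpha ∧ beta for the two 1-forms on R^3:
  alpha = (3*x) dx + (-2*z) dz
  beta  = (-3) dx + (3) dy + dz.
alpha ∧ beta = (9*x) dx ∧ dy + (3*x - 6*z) dx ∧ dz + (6*z) dy ∧ dz

Distribute the wedge, using dx_i ∧ dx_j = -dx_j ∧ dx_i and dx_i ∧ dx_i = 0. For each pair (i, j) with i < j, the coefficient of dx_i ∧ dx_j in alpha ∧ beta is (alpha_i * beta_j - alpha_j * beta_i). Collecting: alpha ∧ beta = (9*x) dx ∧ dy + (3*x - 6*z) dx ∧ dz + (6*z) dy ∧ dz.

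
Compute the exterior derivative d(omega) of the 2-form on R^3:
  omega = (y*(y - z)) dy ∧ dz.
d(omega) = 0

For a 2-form omega = sum_{i<j} g_{ij} dx_i ∧ dx_j, the exterior derivative is
  d(omega) = sum_{i<j} d(g_{ij}) ∧ dx_i ∧ dx_j = sum_{i<j, k} (∂g_{ij}/∂x_k) dx_k ∧ dx_i ∧ dx_j.
Expand each term, using dx_k ∧ dx_i ∧ dx_j = sgn(permutation) dx_{(a)} ∧ dx_{(b)} ∧ dx_{(c)} with (a < b < c) sorted:

Collecting like 3-forms: d(omega) = 0.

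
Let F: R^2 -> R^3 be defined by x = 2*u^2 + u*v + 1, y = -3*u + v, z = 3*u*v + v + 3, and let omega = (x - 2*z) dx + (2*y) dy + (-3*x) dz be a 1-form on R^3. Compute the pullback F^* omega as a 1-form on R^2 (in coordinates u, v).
F^* omega = (8*u^3 - 36*u^2*v - 14*u*v^2 - 8*u*v - 2*u - 2*v^2 - 20*v) du + (-16*u^3 - 14*u^2*v - 6*u^2 - 5*u*v - 20*u + 2*v - 3) dv

Using F^*(f dg) = (f ∘ F) d(g ∘ F), substitute each coordinate x_i by F_i(u, v) in f_i, and replace dx_i by d F_i = (∂F_i/∂u) du + (∂F_i/∂v) dv.
  For the x component: f_1(F) = 2*u^2 - 5*u*v - 2*v - 5; d F_1 = (4*u + v) du + (u) dv
  For the y component: f_2(F) = -6*u + 2*v; d F_2 = (-3) du + (1) dv
  For the z component: f_3(F) = -6*u^2 - 3*u*v - 3; d F_3 = (3*v) du + (3*u + 1) dv
Combining and collecting du, dv coefficients:
  coeff of du: 8*u^3 - 36*u^2*v - 14*u*v^2 - 8*u*v - 2*u - 2*v^2 - 20*v
  coeff of dv: -16*u^3 - 14*u^2*v - 6*u^2 - 5*u*v - 20*u + 2*v - 3
F^* omega = (8*u^3 - 36*u^2*v - 14*u*v^2 - 8*u*v - 2*u - 2*v^2 - 20*v) du + (-16*u^3 - 14*u^2*v - 6*u^2 - 5*u*v - 20*u + 2*v - 3) dv.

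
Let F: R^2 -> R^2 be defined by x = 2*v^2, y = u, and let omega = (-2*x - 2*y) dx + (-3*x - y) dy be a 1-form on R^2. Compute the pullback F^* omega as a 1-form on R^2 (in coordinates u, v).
F^* omega = (-u - 6*v^2) du + (8*v*(-u - 2*v^2)) dv

Using F^*(f dg) = (f ∘ F) d(g ∘ F), substitute each coordinate x_i by F_i(u, v) in f_i, and replace dx_i by d F_i = (∂F_i/∂u) du + (∂F_i/∂v) dv.
  For the x component: f_1(F) = -2*u - 4*v^2; d F_1 = (0) du + (4*v) dv
  For the y component: f_2(F) = -u - 6*v^2; d F_2 = (1) du + (0) dv
Combining and collecting du, dv coefficients:
  coeff of du: -u - 6*v^2
  coeff of dv: 8*v*(-u - 2*v^2)
F^* omega = (-u - 6*v^2) du + (8*v*(-u - 2*v^2)) dv.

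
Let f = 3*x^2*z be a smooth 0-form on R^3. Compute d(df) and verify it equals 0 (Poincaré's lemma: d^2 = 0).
d(df) = 0

Step 1: df = sum_i (∂f/∂x_i) dx_i = (6*x*z) dx + (0) dy + (3*x^2) dz.
Step 2: Apply d again. Using the 1-form formula, the coefficient of dx ∧ dy in d(df) is ∂^2 f/∂x ∂y - ∂^2 f/∂y ∂x = (0) - (0) = 0 (equality of mixed partials for smooth f).
Similarly for dx ∧ dz and dy ∧ dz — all coefficients vanish. So d(df) = 0.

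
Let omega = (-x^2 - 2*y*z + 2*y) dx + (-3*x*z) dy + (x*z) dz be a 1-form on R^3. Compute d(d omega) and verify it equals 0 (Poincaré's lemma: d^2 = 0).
d(d omega) = 0

Step 1: d omega = sum_{i<j} (∂f_j/∂x_i - ∂f_i/∂x_j) dx_i ∧ dx_j:
  coeff of dx ∧ dy: -z - 2
  coeff of dx ∧ dz: 2*y + z
  coeff of dy ∧ dz: 3*x
Step 2: Apply d again to each 2-form coefficient. The only possible 3-form in R^3 is dx ∧ dy ∧ dz, with coefficient
  ∂(coeff of dy∧dz)/∂x - ∂(coeff of dx∧dz)/∂y + ∂(coeff of dx∧dy)/∂z
  = ∂/∂x (3*x) - ∂/∂y (2*y + z) + ∂/∂z (-z - 2).
Each of these terms simplifies to sums of mixed partials that cancel in pairs. The result is 0 (by equality of mixed partials for smooth functions — Schwarz / Clairaut).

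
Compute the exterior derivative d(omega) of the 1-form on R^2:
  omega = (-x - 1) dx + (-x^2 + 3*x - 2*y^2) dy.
d(omega) = (3 - 2*x) dx ∧ dy

For a 1-form omega = sum_i f_i dx_i, the exterior derivative is
  d(omega) = sum_{i < j} (∂f_j/∂x_i - ∂f_i/∂x_j) dx_i ∧ dx_j.
  coefficient of dx ∧ dy: ∂f_2/∂x - ∂f_1/∂y = ∂(-x^2 + 3*x - 2*y^2)/∂x - ∂(-x - 1)/∂y = 3 - 2*x
Assembling: d(omega) = (3 - 2*x) dx ∧ dy.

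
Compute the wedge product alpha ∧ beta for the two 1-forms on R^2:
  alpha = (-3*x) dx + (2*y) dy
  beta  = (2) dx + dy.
alpha ∧ beta = (-3*x - 4*y) dx ∧ dy

Distribute the wedge, using dx_i ∧ dx_j = -dx_j ∧ dx_i and dx_i ∧ dx_i = 0. For each pair (i, j) with i < j, the coefficient of dx_i ∧ dx_j in alpha ∧ beta is (alpha_i * beta_j - alpha_j * beta_i). Collecting: alpha ∧ beta = (-3*x - 4*y) dx ∧ dy.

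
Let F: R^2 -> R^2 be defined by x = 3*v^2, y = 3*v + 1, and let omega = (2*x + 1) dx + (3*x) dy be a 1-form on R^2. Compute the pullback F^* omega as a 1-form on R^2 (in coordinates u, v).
F^* omega = (3*v*(12*v^2 + 9*v + 2)) dv

Using F^*(f dg) = (f ∘ F) d(g ∘ F), substitute each coordinate x_i by F_i(u, v) in f_i, and replace dx_i by d F_i = (∂F_i/∂u) du + (∂F_i/∂v) dv.
  For the x component: f_1(F) = 6*v^2 + 1; d F_1 = (0) du + (6*v) dv
  For the y component: f_2(F) = 9*v^2; d F_2 = (0) du + (3) dv
Combining and collecting du, dv coefficients:
  coeff of du: 0
  coeff of dv: 3*v*(12*v^2 + 9*v + 2)
F^* omega = (3*v*(12*v^2 + 9*v + 2)) dv.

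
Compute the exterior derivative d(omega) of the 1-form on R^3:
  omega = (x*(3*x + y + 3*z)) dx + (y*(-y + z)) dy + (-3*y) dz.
d(omega) = (-x) dx ∧ dy + (-3*x) dx ∧ dz + (-y - 3) dy ∧ dz

For a 1-form omega = sum_i f_i dx_i, the exterior derivative is
  d(omega) = sum_{i < j} (∂f_j/∂x_i - ∂f_i/∂x_j) dx_i ∧ dx_j.
  coefficient of dx ∧ dy: ∂f_2/∂x - ∂f_1/∂y = ∂(y*(-y + z))/∂x - ∂(x*(3*x + y + 3*z))/∂y = -x
  coefficient of dx ∧ dz: ∂f_3/∂x - ∂f_1/∂z = ∂(-3*y)/∂x - ∂(x*(3*x + y + 3*z))/∂z = -3*x
  coefficient of dy ∧ dz: ∂f_3/∂y - ∂f_2/∂z = ∂(-3*y)/∂y - ∂(y*(-y + z))/∂z = -y - 3
Assembling: d(omega) = (-x) dx ∧ dy + (-3*x) dx ∧ dz + (-y - 3) dy ∧ dz.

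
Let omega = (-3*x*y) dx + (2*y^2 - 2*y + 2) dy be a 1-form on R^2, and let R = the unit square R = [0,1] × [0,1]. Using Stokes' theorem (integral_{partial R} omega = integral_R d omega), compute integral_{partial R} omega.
integral_(partial R) omega = 3/2

Stokes: integral_partial_R omega = integral_R d omega with d omega = (∂Q/∂x - ∂P/∂y) dx ∧ dy.
  ∂Q/∂x = 0
  ∂P/∂y = -3*x
  integrand = ∂Q/∂x - ∂P/∂y = 3*x.
Integrating over R: integral_0^1 integral_0^1 (3*x) dx dy = 3/2.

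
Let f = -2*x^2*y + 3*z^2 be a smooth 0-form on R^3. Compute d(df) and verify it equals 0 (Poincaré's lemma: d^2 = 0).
d(df) = 0

Step 1: df = sum_i (∂f/∂x_i) dx_i = (-4*x*y) dx + (-2*x^2) dy + (6*z) dz.
Step 2: Apply d again. Using the 1-form formula, the coefficient of dx ∧ dy in d(df) is ∂^2 f/∂x ∂y - ∂^2 f/∂y ∂x = (-4*x) - (-4*x) = 0 (equality of mixed partials for smooth f).
Similarly for dx ∧ dz and dy ∧ dz — all coefficients vanish. So d(df) = 0.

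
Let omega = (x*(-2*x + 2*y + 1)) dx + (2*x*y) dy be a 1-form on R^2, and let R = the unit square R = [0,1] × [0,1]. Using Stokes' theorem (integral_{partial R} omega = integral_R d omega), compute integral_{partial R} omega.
integral_(partial R) omega = 0

Stokes: integral_partial_R omega = integral_R d omega with d omega = (∂Q/∂x - ∂P/∂y) dx ∧ dy.
  ∂Q/∂x = 2*y
  ∂P/∂y = 2*x
  integrand = ∂Q/∂x - ∂P/∂y = -2*x + 2*y.
Integrating over R: integral_0^1 integral_0^1 (-2*x + 2*y) dx dy = 0.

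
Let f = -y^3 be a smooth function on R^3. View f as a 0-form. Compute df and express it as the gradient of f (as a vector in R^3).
df = (0) dx + (-3*y^2) dy + (0) dz; grad f = (0, -3*y^2, 0)

For a 0-form f, d f = (∂f/∂x) dx + (∂f/∂y) dy + (∂f/∂z) dz. The components of the vector representation are exactly the entries of grad f in Cartesian coordinates:
  ∂f/∂x = 0
  ∂f/∂y = -3*y^2
  ∂f/∂z = 0.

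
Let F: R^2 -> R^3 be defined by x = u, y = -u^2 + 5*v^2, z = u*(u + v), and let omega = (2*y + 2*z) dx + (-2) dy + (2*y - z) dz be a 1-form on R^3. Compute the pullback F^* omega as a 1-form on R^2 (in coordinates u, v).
F^* omega = (-6*u^3 - 5*u^2*v + 19*u*v^2 + 2*u*v + 4*u + 10*v^3 + 10*v^2) du + (-3*u^3 - u^2*v + 10*u*v^2 - 20*v) dv

Using F^*(f dg) = (f ∘ F) d(g ∘ F), substitute each coordinate x_i by F_i(u, v) in f_i, and replace dx_i by d F_i = (∂F_i/∂u) du + (∂F_i/∂v) dv.
  For the x component: f_1(F) = 2*v*(u + 5*v); d F_1 = (1) du + (0) dv
  For the y component: f_2(F) = -2; d F_2 = (-2*u) du + (10*v) dv
  For the z component: f_3(F) = -3*u^2 - u*v + 10*v^2; d F_3 = (2*u + v) du + (u) dv
Combining and collecting du, dv coefficients:
  coeff of du: -6*u^3 - 5*u^2*v + 19*u*v^2 + 2*u*v + 4*u + 10*v^3 + 10*v^2
  coeff of dv: -3*u^3 - u^2*v + 10*u*v^2 - 20*v
F^* omega = (-6*u^3 - 5*u^2*v + 19*u*v^2 + 2*u*v + 4*u + 10*v^3 + 10*v^2) du + (-3*u^3 - u^2*v + 10*u*v^2 - 20*v) dv.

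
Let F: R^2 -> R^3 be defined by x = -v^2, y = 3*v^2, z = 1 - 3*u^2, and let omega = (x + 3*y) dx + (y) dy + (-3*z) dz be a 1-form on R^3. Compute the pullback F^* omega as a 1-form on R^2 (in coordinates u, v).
F^* omega = (-54*u^3 + 18*u) du + (2*v^3) dv

Using F^*(f dg) = (f ∘ F) d(g ∘ F), substitute each coordinate x_i by F_i(u, v) in f_i, and replace dx_i by d F_i = (∂F_i/∂u) du + (∂F_i/∂v) dv.
  For the x component: f_1(F) = 8*v^2; d F_1 = (0) du + (-2*v) dv
  For the y component: f_2(F) = 3*v^2; d F_2 = (0) du + (6*v) dv
  For the z component: f_3(F) = 9*u^2 - 3; d F_3 = (-6*u) du + (0) dv
Combining and collecting du, dv coefficients:
  coeff of du: -54*u^3 + 18*u
  coeff of dv: 2*v^3
F^* omega = (-54*u^3 + 18*u) du + (2*v^3) dv.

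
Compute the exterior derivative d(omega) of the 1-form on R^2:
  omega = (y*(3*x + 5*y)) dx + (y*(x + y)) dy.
d(omega) = (-3*x - 9*y) dx ∧ dy

For a 1-form omega = sum_i f_i dx_i, the exterior derivative is
  d(omega) = sum_{i < j} (∂f_j/∂x_i - ∂f_i/∂x_j) dx_i ∧ dx_j.
  coefficient of dx ∧ dy: ∂f_2/∂x - ∂f_1/∂y = ∂(y*(x + y))/∂x - ∂(y*(3*x + 5*y))/∂y = -3*x - 9*y
Assembling: d(omega) = (-3*x - 9*y) dx ∧ dy.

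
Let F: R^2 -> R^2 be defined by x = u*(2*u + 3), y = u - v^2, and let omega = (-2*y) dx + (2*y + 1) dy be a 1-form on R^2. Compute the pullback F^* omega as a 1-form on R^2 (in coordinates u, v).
F^* omega = (-8*u^2 + 8*u*v^2 - 4*u + 4*v^2 + 1) du + (2*v*(-2*u + 2*v^2 - 1)) dv

Using F^*(f dg) = (f ∘ F) d(g ∘ F), substitute each coordinate x_i by F_i(u, v) in f_i, and replace dx_i by d F_i = (∂F_i/∂u) du + (∂F_i/∂v) dv.
  For the x component: f_1(F) = -2*u + 2*v^2; d F_1 = (4*u + 3) du + (0) dv
  For the y component: f_2(F) = 2*u - 2*v^2 + 1; d F_2 = (1) du + (-2*v) dv
Combining and collecting du, dv coefficients:
  coeff of du: -8*u^2 + 8*u*v^2 - 4*u + 4*v^2 + 1
  coeff of dv: 2*v*(-2*u + 2*v^2 - 1)
F^* omega = (-8*u^2 + 8*u*v^2 - 4*u + 4*v^2 + 1) du + (2*v*(-2*u + 2*v^2 - 1)) dv.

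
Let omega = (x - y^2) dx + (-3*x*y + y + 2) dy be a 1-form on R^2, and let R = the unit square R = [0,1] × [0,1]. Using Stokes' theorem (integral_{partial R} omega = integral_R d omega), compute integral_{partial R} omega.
integral_(partial R) omega = -1/2

Stokes: integral_partial_R omega = integral_R d omega with d omega = (∂Q/∂x - ∂P/∂y) dx ∧ dy.
  ∂Q/∂x = -3*y
  ∂P/∂y = -2*y
  integrand = ∂Q/∂x - ∂P/∂y = -y.
Integrating over R: integral_0^1 integral_0^1 (-y) dx dy = -1/2.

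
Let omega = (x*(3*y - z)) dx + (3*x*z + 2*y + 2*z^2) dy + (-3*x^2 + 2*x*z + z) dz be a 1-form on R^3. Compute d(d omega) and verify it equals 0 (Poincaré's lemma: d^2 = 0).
d(d omega) = 0

Step 1: d omega = sum_{i<j} (∂f_j/∂x_i - ∂f_i/∂x_j) dx_i ∧ dx_j:
  coeff of dx ∧ dy: -3*x + 3*z
  coeff of dx ∧ dz: -5*x + 2*z
  coeff of dy ∧ dz: -3*x - 4*z
Step 2: Apply d again to each 2-form coefficient. The only possible 3-form in R^3 is dx ∧ dy ∧ dz, with coefficient
  ∂(coeff of dy∧dz)/∂x - ∂(coeff of dx∧dz)/∂y + ∂(coeff of dx∧dy)/∂z
  = ∂/∂x (-3*x - 4*z) - ∂/∂y (-5*x + 2*z) + ∂/∂z (-3*x + 3*z).
Each of these terms simplifies to sums of mixed partials that cancel in pairs. The result is 0 (by equality of mixed partials for smooth functions — Schwarz / Clairaut).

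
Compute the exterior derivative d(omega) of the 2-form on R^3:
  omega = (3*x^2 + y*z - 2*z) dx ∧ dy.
d(omega) = (y - 2) dx ∧ dy ∧ dz

For a 2-form omega = sum_{i<j} g_{ij} dx_i ∧ dx_j, the exterior derivative is
  d(omega) = sum_{i<j} d(g_{ij}) ∧ dx_i ∧ dx_j = sum_{i<j, k} (∂g_{ij}/∂x_k) dx_k ∧ dx_i ∧ dx_j.
Expand each term, using dx_k ∧ dx_i ∧ dx_j = sgn(permutation) dx_{(a)} ∧ dx_{(b)} ∧ dx_{(c)} with (a < b < c) sorted:
  d(3*x^2 + y*z - 2*z) includes (∂/∂z)(3*x^2 + y*z - 2*z) dz = (y - 2) dz, which multiplied by dx ∧ dy gives (y - 2) dx ∧ dy ∧ dz
Collecting like 3-forms: d(omega) = (y - 2) dx ∧ dy ∧ dz.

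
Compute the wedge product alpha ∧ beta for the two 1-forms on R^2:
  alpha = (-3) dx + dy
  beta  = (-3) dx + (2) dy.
alpha ∧ beta = (-3) dx ∧ dy

Distribute the wedge, using dx_i ∧ dx_j = -dx_j ∧ dx_i and dx_i ∧ dx_i = 0. For each pair (i, j) with i < j, the coefficient of dx_i ∧ dx_j in alpha ∧ beta is (alpha_i * beta_j - alpha_j * beta_i). Collecting: alpha ∧ beta = (-3) dx ∧ dy.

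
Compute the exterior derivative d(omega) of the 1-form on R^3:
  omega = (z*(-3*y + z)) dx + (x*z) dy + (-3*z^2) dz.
d(omega) = (4*z) dx ∧ dy + (3*y - 2*z) dx ∧ dz + (-x) dy ∧ dz

For a 1-form omega = sum_i f_i dx_i, the exterior derivative is
  d(omega) = sum_{i < j} (∂f_j/∂x_i - ∂f_i/∂x_j) dx_i ∧ dx_j.
  coefficient of dx ∧ dy: ∂f_2/∂x - ∂f_1/∂y = ∂(x*z)/∂x - ∂(z*(-3*y + z))/∂y = 4*z
  coefficient of dx ∧ dz: ∂f_3/∂x - ∂f_1/∂z = ∂(-3*z^2)/∂x - ∂(z*(-3*y + z))/∂z = 3*y - 2*z
  coefficient of dy ∧ dz: ∂f_3/∂y - ∂f_2/∂z = ∂(-3*z^2)/∂y - ∂(x*z)/∂z = -x
Assembling: d(omega) = (4*z) dx ∧ dy + (3*y - 2*z) dx ∧ dz + (-x) dy ∧ dz.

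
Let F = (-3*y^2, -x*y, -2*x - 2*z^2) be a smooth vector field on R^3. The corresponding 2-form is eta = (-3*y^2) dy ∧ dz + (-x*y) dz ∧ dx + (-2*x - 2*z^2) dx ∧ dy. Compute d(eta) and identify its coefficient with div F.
d(eta) = (-x - 4*z) dx ∧ dy ∧ dz; div F = -x - 4*z

For a 2-form in R^3 of the form above, applying d gives a 3-form with coefficient ∂P/∂x + ∂Q/∂y + ∂R/∂z:
  ∂P/∂x = 0
  ∂Q/∂y = -x
  ∂R/∂z = -4*z
Sum = -x - 4*z, which is exactly div F.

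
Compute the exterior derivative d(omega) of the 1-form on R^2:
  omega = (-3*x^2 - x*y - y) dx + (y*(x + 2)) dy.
d(omega) = (x + y + 1) dx ∧ dy

For a 1-form omega = sum_i f_i dx_i, the exterior derivative is
  d(omega) = sum_{i < j} (∂f_j/∂x_i - ∂f_i/∂x_j) dx_i ∧ dx_j.
  coefficient of dx ∧ dy: ∂f_2/∂x - ∂f_1/∂y = ∂(y*(x + 2))/∂x - ∂(-3*x^2 - x*y - y)/∂y = x + y + 1
Assembling: d(omega) = (x + y + 1) dx ∧ dy.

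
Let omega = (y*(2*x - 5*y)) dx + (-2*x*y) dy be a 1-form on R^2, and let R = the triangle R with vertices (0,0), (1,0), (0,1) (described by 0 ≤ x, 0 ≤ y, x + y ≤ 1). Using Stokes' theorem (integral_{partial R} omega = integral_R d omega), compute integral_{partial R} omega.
integral_(partial R) omega = 1

Stokes: integral_partial_R omega = integral_R d omega with d omega = (∂Q/∂x - ∂P/∂y) dx ∧ dy.
  ∂Q/∂x = -2*y
  ∂P/∂y = 2*x - 10*y
  integrand = ∂Q/∂x - ∂P/∂y = -2*x + 8*y.
Integrating over R: integral_0^1 integral_0^{1-x} (-2*x + 8*y) dy dx = 1.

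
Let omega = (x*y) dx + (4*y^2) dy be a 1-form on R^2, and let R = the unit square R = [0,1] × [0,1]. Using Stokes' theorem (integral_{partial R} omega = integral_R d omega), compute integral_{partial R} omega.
integral_(partial R) omega = -1/2

Stokes: integral_partial_R omega = integral_R d omega with d omega = (∂Q/∂x - ∂P/∂y) dx ∧ dy.
  ∂Q/∂x = 0
  ∂P/∂y = x
  integrand = ∂Q/∂x - ∂P/∂y = -x.
Integrating over R: integral_0^1 integral_0^1 (-x) dx dy = -1/2.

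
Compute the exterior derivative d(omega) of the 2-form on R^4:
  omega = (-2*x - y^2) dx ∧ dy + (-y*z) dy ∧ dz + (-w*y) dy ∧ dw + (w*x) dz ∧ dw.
d(omega) = (w) dx ∧ dz ∧ dw

For a 2-form omega = sum_{i<j} g_{ij} dx_i ∧ dx_j, the exterior derivative is
  d(omega) = sum_{i<j} d(g_{ij}) ∧ dx_i ∧ dx_j = sum_{i<j, k} (∂g_{ij}/∂x_k) dx_k ∧ dx_i ∧ dx_j.
Expand each term, using dx_k ∧ dx_i ∧ dx_j = sgn(permutation) dx_{(a)} ∧ dx_{(b)} ∧ dx_{(c)} with (a < b < c) sorted:
  d(w*x) includes (∂/∂x)(w*x) dx = (w) dx, which multiplied by dz ∧ dw gives (w) dx ∧ dz ∧ dw
Collecting like 3-forms: d(omega) = (w) dx ∧ dz ∧ dw.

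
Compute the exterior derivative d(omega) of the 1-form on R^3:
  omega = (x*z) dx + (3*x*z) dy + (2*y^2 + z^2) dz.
d(omega) = (3*z) dx ∧ dy + (-x) dx ∧ dz + (-3*x + 4*y) dy ∧ dz

For a 1-form omega = sum_i f_i dx_i, the exterior derivative is
  d(omega) = sum_{i < j} (∂f_j/∂x_i - ∂f_i/∂x_j) dx_i ∧ dx_j.
  coefficient of dx ∧ dy: ∂f_2/∂x - ∂f_1/∂y = ∂(3*x*z)/∂x - ∂(x*z)/∂y = 3*z
  coefficient of dx ∧ dz: ∂f_3/∂x - ∂f_1/∂z = ∂(2*y^2 + z^2)/∂x - ∂(x*z)/∂z = -x
  coefficient of dy ∧ dz: ∂f_3/∂y - ∂f_2/∂z = ∂(2*y^2 + z^2)/∂y - ∂(3*x*z)/∂z = -3*x + 4*y
Assembling: d(omega) = (3*z) dx ∧ dy + (-x) dx ∧ dz + (-3*x + 4*y) dy ∧ dz.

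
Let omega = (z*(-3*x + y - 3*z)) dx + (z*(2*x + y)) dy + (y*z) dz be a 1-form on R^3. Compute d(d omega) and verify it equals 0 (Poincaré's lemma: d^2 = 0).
d(d omega) = 0

Step 1: d omega = sum_{i<j} (∂f_j/∂x_i - ∂f_i/∂x_j) dx_i ∧ dx_j:
  coeff of dx ∧ dy: z
  coeff of dx ∧ dz: 3*x - y + 6*z
  coeff of dy ∧ dz: -2*x - y + z
Step 2: Apply d again to each 2-form coefficient. The only possible 3-form in R^3 is dx ∧ dy ∧ dz, with coefficient
  ∂(coeff of dy∧dz)/∂x - ∂(coeff of dx∧dz)/∂y + ∂(coeff of dx∧dy)/∂z
  = ∂/∂x (-2*x - y + z) - ∂/∂y (3*x - y + 6*z) + ∂/∂z (z).
Each of these terms simplifies to sums of mixed partials that cancel in pairs. The result is 0 (by equality of mixed partials for smooth functions — Schwarz / Clairaut).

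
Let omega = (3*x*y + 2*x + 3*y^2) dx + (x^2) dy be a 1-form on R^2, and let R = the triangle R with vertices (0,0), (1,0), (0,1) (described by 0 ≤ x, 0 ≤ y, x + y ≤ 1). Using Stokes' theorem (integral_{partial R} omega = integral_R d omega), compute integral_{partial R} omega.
integral_(partial R) omega = -7/6

Stokes: integral_partial_R omega = integral_R d omega with d omega = (∂Q/∂x - ∂P/∂y) dx ∧ dy.
  ∂Q/∂x = 2*x
  ∂P/∂y = 3*x + 6*y
  integrand = ∂Q/∂x - ∂P/∂y = -x - 6*y.
Integrating over R: integral_0^1 integral_0^{1-x} (-x - 6*y) dy dx = -7/6.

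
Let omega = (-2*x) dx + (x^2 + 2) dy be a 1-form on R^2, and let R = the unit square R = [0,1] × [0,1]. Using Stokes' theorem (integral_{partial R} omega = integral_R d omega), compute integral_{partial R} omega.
integral_(partial R) omega = 1

Stokes: integral_partial_R omega = integral_R d omega with d omega = (∂Q/∂x - ∂P/∂y) dx ∧ dy.
  ∂Q/∂x = 2*x
  ∂P/∂y = 0
  integrand = ∂Q/∂x - ∂P/∂y = 2*x.
Integrating over R: integral_0^1 integral_0^1 (2*x) dx dy = 1.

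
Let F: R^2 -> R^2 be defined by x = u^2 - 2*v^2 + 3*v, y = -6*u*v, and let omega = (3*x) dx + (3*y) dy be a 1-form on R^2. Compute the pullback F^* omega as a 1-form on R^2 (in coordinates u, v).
F^* omega = (6*u*(u^2 + 16*v^2 + 3*v)) du + (96*u^2*v + 9*u^2 + 24*v^3 - 54*v^2 + 27*v) dv

Using F^*(f dg) = (f ∘ F) d(g ∘ F), substitute each coordinate x_i by F_i(u, v) in f_i, and replace dx_i by d F_i = (∂F_i/∂u) du + (∂F_i/∂v) dv.
  For the x component: f_1(F) = 3*u^2 - 6*v^2 + 9*v; d F_1 = (2*u) du + (3 - 4*v) dv
  For the y component: f_2(F) = -18*u*v; d F_2 = (-6*v) du + (-6*u) dv
Combining and collecting du, dv coefficients:
  coeff of du: 6*u*(u^2 + 16*v^2 + 3*v)
  coeff of dv: 96*u^2*v + 9*u^2 + 24*v^3 - 54*v^2 + 27*v
F^* omega = (6*u*(u^2 + 16*v^2 + 3*v)) du + (96*u^2*v + 9*u^2 + 24*v^3 - 54*v^2 + 27*v) dv.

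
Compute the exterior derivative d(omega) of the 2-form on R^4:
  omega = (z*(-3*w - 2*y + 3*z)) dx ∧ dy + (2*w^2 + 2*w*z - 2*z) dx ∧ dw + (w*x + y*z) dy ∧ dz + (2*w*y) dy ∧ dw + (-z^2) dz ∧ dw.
d(omega) = (-2*w - 2*y + 6*z) dx ∧ dy ∧ dz + (-3*z) dx ∧ dy ∧ dw + (2 - 2*w) dx ∧ dz ∧ dw + (x) dy ∧ dz ∧ dw

For a 2-form omega = sum_{i<j} g_{ij} dx_i ∧ dx_j, the exterior derivative is
  d(omega) = sum_{i<j} d(g_{ij}) ∧ dx_i ∧ dx_j = sum_{i<j, k} (∂g_{ij}/∂x_k) dx_k ∧ dx_i ∧ dx_j.
Expand each term, using dx_k ∧ dx_i ∧ dx_j = sgn(permutation) dx_{(a)} ∧ dx_{(b)} ∧ dx_{(c)} with (a < b < c) sorted:
  d(z*(-3*w - 2*y + 3*z)) includes (∂/∂z)(z*(-3*w - 2*y + 3*z)) dz = (-3*w - 2*y + 6*z) dz, which multiplied by dx ∧ dy gives (-3*w - 2*y + 6*z) dx ∧ dy ∧ dz
  d(z*(-3*w - 2*y + 3*z)) includes (∂/∂w)(z*(-3*w - 2*y + 3*z)) dw = (-3*z) dw, which multiplied by dx ∧ dy gives (-3*z) dx ∧ dy ∧ dw
  d(2*w^2 + 2*w*z - 2*z) includes (∂/∂z)(2*w^2 + 2*w*z - 2*z) dz = (2*w - 2) dz, which multiplied by dx ∧ dw gives (2 - 2*w) dx ∧ dz ∧ dw
  d(w*x + y*z) includes (∂/∂x)(w*x + y*z) dx = (w) dx, which multiplied by dy ∧ dz gives (w) dx ∧ dy ∧ dz
  d(w*x + y*z) includes (∂/∂w)(w*x + y*z) dw = (x) dw, which multiplied by dy ∧ dz gives (x) dy ∧ dz ∧ dw
Collecting like 3-forms: d(omega) = (-2*w - 2*y + 6*z) dx ∧ dy ∧ dz + (-3*z) dx ∧ dy ∧ dw + (2 - 2*w) dx ∧ dz ∧ dw + (x) dy ∧ dz ∧ dw.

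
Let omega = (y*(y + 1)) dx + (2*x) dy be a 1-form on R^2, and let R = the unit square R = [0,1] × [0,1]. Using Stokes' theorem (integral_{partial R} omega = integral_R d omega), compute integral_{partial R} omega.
integral_(partial R) omega = 0

Stokes: integral_partial_R omega = integral_R d omega with d omega = (∂Q/∂x - ∂P/∂y) dx ∧ dy.
  ∂Q/∂x = 2
  ∂P/∂y = 2*y + 1
  integrand = ∂Q/∂x - ∂P/∂y = 1 - 2*y.
Integrating over R: integral_0^1 integral_0^1 (1 - 2*y) dx dy = 0.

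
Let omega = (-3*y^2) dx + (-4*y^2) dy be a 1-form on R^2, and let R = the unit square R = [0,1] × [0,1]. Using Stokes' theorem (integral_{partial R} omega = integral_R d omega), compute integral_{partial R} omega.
integral_(partial R) omega = 3

Stokes: integral_partial_R omega = integral_R d omega with d omega = (∂Q/∂x - ∂P/∂y) dx ∧ dy.
  ∂Q/∂x = 0
  ∂P/∂y = -6*y
  integrand = ∂Q/∂x - ∂P/∂y = 6*y.
Integrating over R: integral_0^1 integral_0^1 (6*y) dx dy = 3.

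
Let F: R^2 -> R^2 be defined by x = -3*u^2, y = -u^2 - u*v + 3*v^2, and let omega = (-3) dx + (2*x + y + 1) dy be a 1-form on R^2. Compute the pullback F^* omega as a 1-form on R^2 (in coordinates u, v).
F^* omega = (14*u^3 + 9*u^2*v - 5*u*v^2 + 16*u - 3*v^3 - v) du + (7*u^3 - 41*u^2*v - 9*u*v^2 - u + 18*v^3 + 6*v) dv

Using F^*(f dg) = (f ∘ F) d(g ∘ F), substitute each coordinate x_i by F_i(u, v) in f_i, and replace dx_i by d F_i = (∂F_i/∂u) du + (∂F_i/∂v) dv.
  For the x component: f_1(F) = -3; d F_1 = (-6*u) du + (0) dv
  For the y component: f_2(F) = -7*u^2 - u*v + 3*v^2 + 1; d F_2 = (-2*u - v) du + (-u + 6*v) dv
Combining and collecting du, dv coefficients:
  coeff of du: 14*u^3 + 9*u^2*v - 5*u*v^2 + 16*u - 3*v^3 - v
  coeff of dv: 7*u^3 - 41*u^2*v - 9*u*v^2 - u + 18*v^3 + 6*v
F^* omega = (14*u^3 + 9*u^2*v - 5*u*v^2 + 16*u - 3*v^3 - v) du + (7*u^3 - 41*u^2*v - 9*u*v^2 - u + 18*v^3 + 6*v) dv.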